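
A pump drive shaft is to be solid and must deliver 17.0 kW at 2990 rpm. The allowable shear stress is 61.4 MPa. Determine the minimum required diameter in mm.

16.5 mm

ω = 2π·2990/60 = 313.1 rad/s, so T = P/ω = 17.0×10³ / 313.1 = 54.29 N·m.
For a solid shaft τ_max = 16T/(πd³), so d = (16T/(π τ_allow))^(1/3) = (16·54.29/(π·6.14×10^7))^(1/3) = 0.01651 m.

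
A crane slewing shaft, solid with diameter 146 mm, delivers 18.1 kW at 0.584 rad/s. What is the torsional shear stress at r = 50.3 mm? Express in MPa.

34.9 MPa

ω = 0.584 rad/s, so T = P/ω = 18.1×10³ / 0.5840 = 30990 N·m.
J = πd⁴/32 = π(0.146)⁴/32 = 4.461×10^-5 m⁴.
Shear stress varies linearly with radius: τ = T·r/J = 30990 × 0.0503 / 4.461×10^-5 = 3.495×10^7 Pa.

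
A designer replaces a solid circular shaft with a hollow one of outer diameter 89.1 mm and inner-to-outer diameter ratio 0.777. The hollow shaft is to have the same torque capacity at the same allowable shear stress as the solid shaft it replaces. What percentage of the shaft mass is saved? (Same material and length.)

Equal τ_max and T ⇒ the solid shaft needs d_s³ = d_o³(1−k⁴), so d_s = 89.1·(1−0.777⁴)^(1/3) = 76.60 mm.
Area ratio A_h/A_s = d_o²(1−k²)/d_s² = (1−k²)/(1−k⁴)^(2/3) = 0.5361.
Mass saving = 1 − 0.5361 = 46.4 %.

46.4 %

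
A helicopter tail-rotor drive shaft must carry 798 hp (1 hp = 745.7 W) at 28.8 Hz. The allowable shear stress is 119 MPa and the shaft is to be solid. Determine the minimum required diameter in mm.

52.0 mm

ω = 2π·28.8 = 181.0 rad/s, so T = P/ω = 798×745.7 / 181.0 = 3288 N·m.
For a solid shaft τ_max = 16T/(πd³), so d = (16T/(π τ_allow))^(1/3) = (16·3288/(π·1.19×10^8))^(1/3) = 0.05202 m.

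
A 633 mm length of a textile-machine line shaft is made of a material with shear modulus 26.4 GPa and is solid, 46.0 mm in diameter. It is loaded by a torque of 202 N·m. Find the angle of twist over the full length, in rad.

J = πd⁴/32 = π(0.0460)⁴/32 = 4.396×10^-7 m⁴.
θ = T·L/(G·J) = 202.0 × 0.633 / (26.4×10⁹ × 4.396×10^-7) = 0.01102 rad.

0.0110 rad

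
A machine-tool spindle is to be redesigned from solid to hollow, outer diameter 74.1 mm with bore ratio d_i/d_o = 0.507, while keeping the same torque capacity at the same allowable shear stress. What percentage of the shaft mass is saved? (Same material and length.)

Equal τ_max and T ⇒ the solid shaft needs d_s³ = d_o³(1−k⁴), so d_s = 74.1·(1−0.507⁴)^(1/3) = 72.43 mm.
Area ratio A_h/A_s = d_o²(1−k²)/d_s² = (1−k²)/(1−k⁴)^(2/3) = 0.7776.
Mass saving = 1 − 0.7776 = 22.2 %.

22.2 %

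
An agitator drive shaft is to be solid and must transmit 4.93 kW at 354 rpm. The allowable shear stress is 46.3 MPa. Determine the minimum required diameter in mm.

ω = 2π·354/60 = 37.07 rad/s, so T = P/ω = 4.93×10³ / 37.07 = 133.0 N·m.
For a solid shaft τ_max = 16T/(πd³), so d = (16T/(π τ_allow))^(1/3) = (16·133.0/(π·4.63×10^7))^(1/3) = 0.02446 m.

24.5 mm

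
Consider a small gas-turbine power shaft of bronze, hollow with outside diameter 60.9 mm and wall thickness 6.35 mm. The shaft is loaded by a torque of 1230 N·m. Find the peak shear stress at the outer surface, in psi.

6620 psi

J = π(d_o⁴ − d_i⁴)/32 = π(0.0609⁴ − 0.0482⁴)/32 = 8.205×10^-7 m⁴.
τ_max = T·r/J = 1230 × 0.0304 / 8.205×10^-7 = 4.565×10^7 Pa.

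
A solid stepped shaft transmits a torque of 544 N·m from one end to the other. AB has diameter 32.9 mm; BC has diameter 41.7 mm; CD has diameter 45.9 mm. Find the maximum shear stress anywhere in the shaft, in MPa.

Under the same torque, τ_max = 16T/(πd³) is largest where d is smallest — segment AB (d = 32.9 mm).
τ_max = 16·544.0/(π·(0.0329)³) = 7.780×10^7 Pa.

77.8 MPa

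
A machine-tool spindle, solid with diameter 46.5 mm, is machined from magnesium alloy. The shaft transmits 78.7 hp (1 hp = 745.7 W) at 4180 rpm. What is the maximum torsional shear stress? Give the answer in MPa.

ω = 2π·4180/60 = 437.7 rad/s, so T = P/ω = 78.7×745.7 / 437.7 = 134.1 N·m.
J = πd⁴/32 = π(0.0465)⁴/32 = 4.590×10^-7 m⁴.
τ_max = T·r/J = 134.1 × 0.0232 / 4.590×10^-7 = 6.791×10^6 Pa.

6.79 MPa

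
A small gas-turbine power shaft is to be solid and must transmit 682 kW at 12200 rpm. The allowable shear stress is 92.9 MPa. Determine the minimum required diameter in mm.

30.8 mm

ω = 2π·12200/60 = 1278 rad/s, so T = P/ω = 682×10³ / 1278 = 533.8 N·m.
For a solid shaft τ_max = 16T/(πd³), so d = (16T/(π τ_allow))^(1/3) = (16·533.8/(π·9.29×10^7))^(1/3) = 0.03082 m.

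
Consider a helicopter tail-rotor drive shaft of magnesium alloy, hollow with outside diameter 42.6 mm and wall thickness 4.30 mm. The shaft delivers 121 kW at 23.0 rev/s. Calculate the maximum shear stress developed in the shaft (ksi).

ω = 2π·23.0 = 144.5 rad/s, so T = P/ω = 121×10³ / 144.5 = 837.3 N·m.
J = π(d_o⁴ − d_i⁴)/32 = π(0.0426⁴ − 0.0340⁴)/32 = 1.921×10^-7 m⁴.
τ_max = T·r/J = 837.3 × 0.0213 / 1.921×10^-7 = 9.282×10^7 Pa.

13.5 ksi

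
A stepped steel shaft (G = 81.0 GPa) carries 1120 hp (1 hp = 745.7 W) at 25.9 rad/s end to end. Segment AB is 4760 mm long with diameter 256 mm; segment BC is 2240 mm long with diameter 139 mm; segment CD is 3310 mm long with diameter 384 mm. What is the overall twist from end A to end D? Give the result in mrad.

ω = 25.9 rad/s, so T = P/ω = 1120×745.7 / 25.90 = 32250 N·m.
J_AB = π(0.256)⁴/32 = 4.22×10^-4 m⁴; J_BC = π(0.139)⁴/32 = 3.66×10^-5 m⁴; J_CD = π(0.384)⁴/32 = 2.13×10^-3 m⁴.
θ = (T/G)·Σ L_i/J_i = (32250/81.0×10⁹)·(4.76/4.22×10^-4 + 2.24/3.66×10^-5 + 3.31/2.13×10^-3) = 0.02944 rad.

29.4 mrad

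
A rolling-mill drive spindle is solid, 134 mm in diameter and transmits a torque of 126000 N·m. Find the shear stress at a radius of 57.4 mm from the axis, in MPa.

J = πd⁴/32 = π(0.134)⁴/32 = 3.165×10^-5 m⁴.
Shear stress varies linearly with radius: τ = T·r/J = 126000 × 0.0574 / 3.165×10^-5 = 2.285×10^8 Pa.

228 MPa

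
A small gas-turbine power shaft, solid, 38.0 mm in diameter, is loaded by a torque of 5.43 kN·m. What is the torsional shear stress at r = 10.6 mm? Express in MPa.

J = πd⁴/32 = π(0.0380)⁴/32 = 2.047×10^-7 m⁴.
Shear stress varies linearly with radius: τ = T·r/J = 5430 × 0.0106 / 2.047×10^-7 = 2.812×10^8 Pa.

281 MPa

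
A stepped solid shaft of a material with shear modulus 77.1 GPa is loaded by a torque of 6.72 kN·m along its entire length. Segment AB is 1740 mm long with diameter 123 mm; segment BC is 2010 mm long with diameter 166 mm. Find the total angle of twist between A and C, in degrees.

J_AB = π(0.123)⁴/32 = 2.25×10^-5 m⁴; J_BC = π(0.166)⁴/32 = 7.45×10^-5 m⁴.
θ = (T/G)·Σ L_i/J_i = (6720/77.1×10⁹)·(1.74/2.25×10^-5 + 2.01/7.45×10^-5) = 9.099×10^-3 rad.

0.521°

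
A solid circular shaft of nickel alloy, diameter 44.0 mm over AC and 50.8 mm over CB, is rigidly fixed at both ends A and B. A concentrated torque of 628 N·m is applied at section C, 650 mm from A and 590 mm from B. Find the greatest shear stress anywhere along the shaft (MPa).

16.1 MPa

Compatibility: T_A·a/J_AC = T_B·b/J_CB with T_A + T_B = T₀.
J_AC = 3.68×10^-7 m⁴, J_CB = 6.54×10^-7 m⁴, so T_A = T₀·(J_AC/a)/((J_AC/a)+(J_CB/b)) = 212.3 N·m, T_B = 415.7 N·m.
τ in each portion: τ_AC = 1.27×10^7 Pa, τ_CB = 1.61×10^7 Pa; maximum is in CB.
τ_max = T_CB·r/J = 415.7·0.0254/6.54×10^-7 = 1.615×10^7 Pa.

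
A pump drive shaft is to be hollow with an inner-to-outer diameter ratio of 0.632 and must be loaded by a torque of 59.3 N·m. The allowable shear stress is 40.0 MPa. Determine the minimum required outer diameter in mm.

20.8 mm

For a hollow shaft with d_i/d_o = 0.632: τ_max = 16T/(π d_o³ (1−k⁴)), so d_o = [16T/(π τ_allow (1−k⁴))]^(1/3) = [16·59.30/(π·4.00×10^7·0.8405)]^(1/3) = 0.02079 m.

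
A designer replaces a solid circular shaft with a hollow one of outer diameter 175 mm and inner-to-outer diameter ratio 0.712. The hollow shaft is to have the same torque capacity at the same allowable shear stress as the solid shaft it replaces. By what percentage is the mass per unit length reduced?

39.9 %

Equal τ_max and T ⇒ the solid shaft needs d_s³ = d_o³(1−k⁴), so d_s = 175·(1−0.712⁴)^(1/3) = 158.5 mm.
Area ratio A_h/A_s = d_o²(1−k²)/d_s² = (1−k²)/(1−k⁴)^(2/3) = 0.6010.
Mass saving = 1 − 0.6010 = 39.9 %.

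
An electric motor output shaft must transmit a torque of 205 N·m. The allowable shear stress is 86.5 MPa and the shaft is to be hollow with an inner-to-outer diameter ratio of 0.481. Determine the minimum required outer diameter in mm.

For a hollow shaft with d_i/d_o = 0.481: τ_max = 16T/(π d_o³ (1−k⁴)), so d_o = [16T/(π τ_allow (1−k⁴))]^(1/3) = [16·205.0/(π·8.65×10^7·0.9465)]^(1/3) = 0.02336 m.

23.4 mm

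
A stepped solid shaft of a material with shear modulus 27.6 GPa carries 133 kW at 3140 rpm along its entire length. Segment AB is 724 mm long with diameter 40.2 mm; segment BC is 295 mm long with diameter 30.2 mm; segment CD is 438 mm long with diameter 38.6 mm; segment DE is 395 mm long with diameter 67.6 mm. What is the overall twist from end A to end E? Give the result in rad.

ω = 2π·3140/60 = 328.8 rad/s, so T = P/ω = 133×10³ / 328.8 = 404.5 N·m.
J_AB = π(0.0402)⁴/32 = 2.56×10^-7 m⁴; J_BC = π(0.0302)⁴/32 = 8.17×10^-8 m⁴; J_CD = π(0.0386)⁴/32 = 2.18×10^-7 m⁴; J_DE = π(0.0676)⁴/32 = 2.05×10^-6 m⁴.
θ = (T/G)·Σ L_i/J_i = (404.5/27.6×10⁹)·(0.724/2.56×10^-7 + 0.295/8.17×10^-8 + 0.438/2.18×10^-7 + 0.395/2.05×10^-6) = 0.1266 rad.

0.127 rad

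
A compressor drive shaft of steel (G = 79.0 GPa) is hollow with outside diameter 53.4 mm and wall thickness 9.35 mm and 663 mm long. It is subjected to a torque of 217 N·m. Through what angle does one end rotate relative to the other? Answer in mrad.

J = π(d_o⁴ − d_i⁴)/32 = π(0.0534⁴ − 0.0347⁴)/32 = 6.560×10^-7 m⁴.
θ = T·L/(G·J) = 217.0 × 0.663 / (79.0×10⁹ × 6.560×10^-7) = 2.776×10^-3 rad.

2.78 mrad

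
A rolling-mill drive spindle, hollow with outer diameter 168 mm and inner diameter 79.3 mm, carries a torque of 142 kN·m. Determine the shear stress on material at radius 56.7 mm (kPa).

108000 kPa

J = π(d_o⁴ − d_i⁴)/32 = π(0.168⁴ − 0.0793⁴)/32 = 7.432×10^-5 m⁴.
Shear stress varies linearly with radius: τ = T·r/J = 142000 × 0.0567 / 7.432×10^-5 = 1.083×10^8 Pa.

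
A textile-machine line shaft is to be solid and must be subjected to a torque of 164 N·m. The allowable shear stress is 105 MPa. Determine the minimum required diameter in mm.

20.0 mm

For a solid shaft τ_max = 16T/(πd³), so d = (16T/(π τ_allow))^(1/3) = (16·164.0/(π·1.05×10^8))^(1/3) = 0.01996 m.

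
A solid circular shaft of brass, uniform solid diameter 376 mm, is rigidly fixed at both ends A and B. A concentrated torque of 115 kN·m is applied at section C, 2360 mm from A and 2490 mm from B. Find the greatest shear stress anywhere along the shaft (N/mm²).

With uniform GJ and both ends fixed, compatibility θ_AC = θ_CB gives T_A·a = T_B·b, together with T_A + T_B = T₀.
T_A = T₀·b/(a+b) = 115000·2490/4850 = 59040 N·m; T_B = 55960 N·m.
τ in each portion: τ_AC = 5.66×10^6 Pa, τ_CB = 5.36×10^6 Pa; maximum is in AC.
τ_max = T_AC·r/J = 59040·0.188/1.96×10^-3 = 5.657×10^6 Pa.

5.66 N/mm²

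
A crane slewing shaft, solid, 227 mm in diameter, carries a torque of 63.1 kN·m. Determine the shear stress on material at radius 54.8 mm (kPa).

13300 kPa

J = πd⁴/32 = π(0.227)⁴/32 = 2.607×10^-4 m⁴.
Shear stress varies linearly with radius: τ = T·r/J = 63100 × 0.0548 / 2.607×10^-4 = 1.326×10^7 Pa.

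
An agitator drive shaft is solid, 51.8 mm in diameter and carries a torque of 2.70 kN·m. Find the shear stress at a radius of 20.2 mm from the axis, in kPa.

77200 kPa

J = πd⁴/32 = π(0.0518)⁴/32 = 7.068×10^-7 m⁴.
Shear stress varies linearly with radius: τ = T·r/J = 2700 × 0.0202 / 7.068×10^-7 = 7.716×10^7 Pa.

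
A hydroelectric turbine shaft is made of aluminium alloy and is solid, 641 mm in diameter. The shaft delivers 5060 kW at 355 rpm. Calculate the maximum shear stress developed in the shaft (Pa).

ω = 2π·355/60 = 37.18 rad/s, so T = P/ω = 5060×10³ / 37.18 = 136100 N·m.
J = πd⁴/32 = π(0.641)⁴/32 = 0.01657 m⁴.
τ_max = T·r/J = 136100 × 0.321 / 0.01657 = 2.632×10^6 Pa.

2.63e6 Pa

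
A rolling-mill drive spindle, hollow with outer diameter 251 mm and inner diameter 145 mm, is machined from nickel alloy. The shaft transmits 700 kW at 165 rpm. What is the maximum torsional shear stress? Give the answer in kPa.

ω = 2π·165/60 = 17.28 rad/s, so T = P/ω = 700×10³ / 17.28 = 40510 N·m.
J = π(d_o⁴ − d_i⁴)/32 = π(0.251⁴ − 0.145⁴)/32 = 3.463×10^-4 m⁴.
τ_max = T·r/J = 40510 × 0.126 / 3.463×10^-4 = 1.468×10^7 Pa.

14700 kPa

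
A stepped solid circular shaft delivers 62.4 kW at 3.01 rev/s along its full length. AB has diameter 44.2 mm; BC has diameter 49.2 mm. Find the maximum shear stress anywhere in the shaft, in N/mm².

195 N/mm²

ω = 2π·3.01 = 18.91 rad/s, so T = P/ω = 62.4×10³ / 18.91 = 3299 N·m.
Under the same torque, τ_max = 16T/(πd³) is largest where d is smallest — segment AB (d = 44.2 mm).
τ_max = 16·3299/(π·(0.0442)³) = 1.946×10^8 Pa.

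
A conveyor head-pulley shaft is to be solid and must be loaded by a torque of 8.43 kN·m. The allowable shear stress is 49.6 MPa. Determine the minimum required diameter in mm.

95.3 mm

For a solid shaft τ_max = 16T/(πd³), so d = (16T/(π τ_allow))^(1/3) = (16·8430/(π·4.96×10^7))^(1/3) = 0.09530 m.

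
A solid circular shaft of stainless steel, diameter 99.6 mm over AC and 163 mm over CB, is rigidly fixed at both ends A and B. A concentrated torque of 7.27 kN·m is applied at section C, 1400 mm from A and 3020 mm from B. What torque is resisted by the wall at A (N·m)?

Compatibility: T_A·a/J_AC = T_B·b/J_CB with T_A + T_B = T₀.
J_AC = 9.66×10^-6 m⁴, J_CB = 6.93×10^-5 m⁴, so T_A = T₀·(J_AC/a)/((J_AC/a)+(J_CB/b)) = 1681 N·m, T_B = 5589 N·m.

1680 N·m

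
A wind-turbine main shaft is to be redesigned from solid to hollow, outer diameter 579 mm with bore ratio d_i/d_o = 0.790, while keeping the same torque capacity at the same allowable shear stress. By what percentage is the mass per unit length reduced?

47.8 %

Equal τ_max and T ⇒ the solid shaft needs d_s³ = d_o³(1−k⁴), so d_s = 579·(1−0.790⁴)^(1/3) = 491.2 mm.
Area ratio A_h/A_s = d_o²(1−k²)/d_s² = (1−k²)/(1−k⁴)^(2/3) = 0.5223.
Mass saving = 1 − 0.5223 = 47.8 %.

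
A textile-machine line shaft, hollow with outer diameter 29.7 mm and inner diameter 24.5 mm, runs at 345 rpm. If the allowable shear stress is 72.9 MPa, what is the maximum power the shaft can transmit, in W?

J = π(d_o⁴ − d_i⁴)/32 = π(0.0297⁴ − 0.0245⁴)/32 = 4.102×10^-8 m⁴.
T_max = τ_allow·J/r = 7.29×10^7 × 4.102×10^-8 / 0.0149 = 201.3 N·m.
ω = 2π·345/60 = 36.13 rad/s, so P_max = T_max·ω = 7274 W.

7270 W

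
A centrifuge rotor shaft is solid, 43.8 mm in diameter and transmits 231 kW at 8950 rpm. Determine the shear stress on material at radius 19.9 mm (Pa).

ω = 2π·8950/60 = 937.2 rad/s, so T = P/ω = 231×10³ / 937.2 = 246.5 N·m.
J = πd⁴/32 = π(0.0438)⁴/32 = 3.613×10^-7 m⁴.
Shear stress varies linearly with radius: τ = T·r/J = 246.5 × 0.0199 / 3.613×10^-7 = 1.357×10^7 Pa.

1.36e7 Pa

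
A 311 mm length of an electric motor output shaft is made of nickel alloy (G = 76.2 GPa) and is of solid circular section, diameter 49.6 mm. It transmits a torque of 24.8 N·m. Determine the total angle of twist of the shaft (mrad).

J = πd⁴/32 = π(0.0496)⁴/32 = 5.942×10^-7 m⁴.
θ = T·L/(G·J) = 24.80 × 0.311 / (76.2×10⁹ × 5.942×10^-7) = 1.703×10^-4 rad.

0.170 mrad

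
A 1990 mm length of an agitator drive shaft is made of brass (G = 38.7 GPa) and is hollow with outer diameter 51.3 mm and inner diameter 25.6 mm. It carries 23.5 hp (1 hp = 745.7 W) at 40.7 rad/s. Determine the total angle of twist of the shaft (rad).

0.0347 rad

ω = 40.7 rad/s, so T = P/ω = 23.5×745.7 / 40.70 = 430.6 N·m.
J = π(d_o⁴ − d_i⁴)/32 = π(0.0513⁴ − 0.0256⁴)/32 = 6.378×10^-7 m⁴.
θ = T·L/(G·J) = 430.6 × 1.99 / (38.7×10⁹ × 6.378×10^-7) = 0.03471 rad.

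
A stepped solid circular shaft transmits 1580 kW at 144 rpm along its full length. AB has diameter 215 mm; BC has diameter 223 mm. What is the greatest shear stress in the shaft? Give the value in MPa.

ω = 2π·144/60 = 15.08 rad/s, so T = P/ω = 1580×10³ / 15.08 = 104800 N·m.
Under the same torque, τ_max = 16T/(πd³) is largest where d is smallest — segment AB (d = 215 mm).
τ_max = 16·104800/(π·(0.215)³) = 5.369×10^7 Pa.

53.7 MPa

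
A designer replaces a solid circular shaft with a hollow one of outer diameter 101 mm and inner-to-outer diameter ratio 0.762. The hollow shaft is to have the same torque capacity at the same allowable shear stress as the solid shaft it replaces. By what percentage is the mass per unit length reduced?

44.8 %

Equal τ_max and T ⇒ the solid shaft needs d_s³ = d_o³(1−k⁴), so d_s = 101·(1−0.762⁴)^(1/3) = 88.06 mm.
Area ratio A_h/A_s = d_o²(1−k²)/d_s² = (1−k²)/(1−k⁴)^(2/3) = 0.5516.
Mass saving = 1 − 0.5516 = 44.8 %.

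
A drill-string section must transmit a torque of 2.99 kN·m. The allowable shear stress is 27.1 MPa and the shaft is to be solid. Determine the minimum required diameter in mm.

For a solid shaft τ_max = 16T/(πd³), so d = (16T/(π τ_allow))^(1/3) = (16·2990/(π·2.71×10^7))^(1/3) = 0.08252 m.

82.5 mm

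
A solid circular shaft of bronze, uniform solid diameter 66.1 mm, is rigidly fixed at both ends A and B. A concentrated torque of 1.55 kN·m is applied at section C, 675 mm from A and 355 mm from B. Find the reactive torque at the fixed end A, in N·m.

With uniform GJ and both ends fixed, compatibility θ_AC = θ_CB gives T_A·a = T_B·b, together with T_A + T_B = T₀.
T_A = T₀·b/(a+b) = 1550·355/1030 = 534.2 N·m; T_B = 1016 N·m.

534 N·m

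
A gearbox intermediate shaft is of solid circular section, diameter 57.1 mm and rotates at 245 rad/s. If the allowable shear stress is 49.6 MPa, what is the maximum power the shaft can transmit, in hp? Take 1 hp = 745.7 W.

596 hp

J = πd⁴/32 = π(0.0571)⁴/32 = 1.044×10^-6 m⁴.
T_max = τ_allow·J/r = 4.96×10^7 × 1.044×10^-6 / 0.0285 = 1813 N·m.
ω = 245 rad/s, so P_max = T_max·ω = 4.442×10^5 W.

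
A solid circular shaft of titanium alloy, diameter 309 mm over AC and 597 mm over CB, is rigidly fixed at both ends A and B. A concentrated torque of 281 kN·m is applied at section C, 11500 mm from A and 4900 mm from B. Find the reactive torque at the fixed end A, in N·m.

Compatibility: T_A·a/J_AC = T_B·b/J_CB with T_A + T_B = T₀.
J_AC = 8.95×10^-4 m⁴, J_CB = 0.0125 m⁴, so T_A = T₀·(J_AC/a)/((J_AC/a)+(J_CB/b)) = 8338 N·m, T_B = 272700 N·m.

8340 N·m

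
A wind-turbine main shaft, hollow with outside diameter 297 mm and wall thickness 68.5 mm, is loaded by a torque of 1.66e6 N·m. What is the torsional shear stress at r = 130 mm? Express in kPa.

308000 kPa

J = π(d_o⁴ − d_i⁴)/32 = π(0.297⁴ − 0.160⁴)/32 = 6.995×10^-4 m⁴.
Shear stress varies linearly with radius: τ = T·r/J = 1.660e6 × 0.130 / 6.995×10^-4 = 3.085×10^8 Pa.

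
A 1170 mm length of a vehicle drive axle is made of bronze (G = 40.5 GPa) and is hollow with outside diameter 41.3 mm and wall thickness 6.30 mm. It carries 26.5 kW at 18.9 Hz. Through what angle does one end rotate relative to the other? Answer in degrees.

1.69°

ω = 2π·18.9 = 118.8 rad/s, so T = P/ω = 26.5×10³ / 118.8 = 223.2 N·m.
J = π(d_o⁴ − d_i⁴)/32 = π(0.0413⁴ − 0.0287⁴)/32 = 2.190×10^-7 m⁴.
θ = T·L/(G·J) = 223.2 × 1.17 / (40.5×10⁹ × 2.190×10^-7) = 0.02943 rad.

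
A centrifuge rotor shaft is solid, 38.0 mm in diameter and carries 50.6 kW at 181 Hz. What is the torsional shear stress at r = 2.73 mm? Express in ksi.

0.0861 ksi

ω = 2π·181 = 1137 rad/s, so T = P/ω = 50.6×10³ / 1137 = 44.49 N·m.
J = πd⁴/32 = π(0.0380)⁴/32 = 2.047×10^-7 m⁴.
Shear stress varies linearly with radius: τ = T·r/J = 44.49 × 0.00273 / 2.047×10^-7 = 5.934×10^5 Pa.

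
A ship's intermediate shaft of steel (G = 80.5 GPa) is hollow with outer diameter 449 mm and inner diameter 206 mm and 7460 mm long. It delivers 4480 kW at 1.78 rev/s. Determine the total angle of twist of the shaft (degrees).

ω = 2π·1.78 = 11.18 rad/s, so T = P/ω = 4480×10³ / 11.18 = 400600 N·m.
J = π(d_o⁴ − d_i⁴)/32 = π(0.449⁴ − 0.206⁴)/32 = 3.813×10^-3 m⁴.
θ = T·L/(G·J) = 400600 × 7.46 / (80.5×10⁹ × 3.813×10^-3) = 9.735×10^-3 rad.

0.558°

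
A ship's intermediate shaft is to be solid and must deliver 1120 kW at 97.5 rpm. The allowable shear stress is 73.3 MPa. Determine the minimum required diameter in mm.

197 mm

ω = 2π·97.5/60 = 10.21 rad/s, so T = P/ω = 1120×10³ / 10.21 = 109700 N·m.
For a solid shaft τ_max = 16T/(πd³), so d = (16T/(π τ_allow))^(1/3) = (16·109700/(π·7.33×10^7))^(1/3) = 0.1968 m.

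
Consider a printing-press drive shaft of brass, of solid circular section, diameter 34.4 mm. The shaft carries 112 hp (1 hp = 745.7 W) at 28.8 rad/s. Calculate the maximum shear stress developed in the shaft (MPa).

ω = 28.8 rad/s, so T = P/ω = 112×745.7 / 28.80 = 2900 N·m.
J = πd⁴/32 = π(0.0344)⁴/32 = 1.375×10^-7 m⁴.
τ_max = T·r/J = 2900 × 0.0172 / 1.375×10^-7 = 3.628×10^8 Pa.

363 MPa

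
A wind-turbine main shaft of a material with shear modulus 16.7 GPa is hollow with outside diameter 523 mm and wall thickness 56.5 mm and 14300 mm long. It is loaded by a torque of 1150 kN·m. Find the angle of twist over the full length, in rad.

0.215 rad

J = π(d_o⁴ − d_i⁴)/32 = π(0.523⁴ − 0.410⁴)/32 = 4.571×10^-3 m⁴.
θ = T·L/(G·J) = 1.150e6 × 14.3 / (16.7×10⁹ × 4.571×10^-3) = 0.2154 rad.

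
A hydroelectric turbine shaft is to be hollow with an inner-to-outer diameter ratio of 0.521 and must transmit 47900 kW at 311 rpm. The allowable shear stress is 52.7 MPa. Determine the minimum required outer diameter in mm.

535 mm

ω = 2π·311/60 = 32.57 rad/s, so T = P/ω = 47900×10³ / 32.57 = 1.471e6 N·m.
For a hollow shaft with d_i/d_o = 0.521: τ_max = 16T/(π d_o³ (1−k⁴)), so d_o = [16T/(π τ_allow (1−k⁴))]^(1/3) = [16·1.471e6/(π·5.27×10^7·0.9263)]^(1/3) = 0.5354 m.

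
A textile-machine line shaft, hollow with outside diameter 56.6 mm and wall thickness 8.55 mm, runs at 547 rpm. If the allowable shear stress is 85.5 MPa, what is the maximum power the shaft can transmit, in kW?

J = π(d_o⁴ − d_i⁴)/32 = π(0.0566⁴ − 0.0395⁴)/32 = 7.686×10^-7 m⁴.
T_max = τ_allow·J/r = 8.55×10^7 × 7.686×10^-7 / 0.0283 = 2322 N·m.
ω = 2π·547/60 = 57.28 rad/s, so P_max = T_max·ω = 1.330×10^5 W.

133 kW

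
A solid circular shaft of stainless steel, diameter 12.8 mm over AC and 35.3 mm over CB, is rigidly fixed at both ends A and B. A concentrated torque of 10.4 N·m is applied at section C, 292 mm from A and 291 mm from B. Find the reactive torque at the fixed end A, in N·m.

0.176 N·m

Compatibility: T_A·a/J_AC = T_B·b/J_CB with T_A + T_B = T₀.
J_AC = 2.64×10^-9 m⁴, J_CB = 1.52×10^-7 m⁴, so T_A = T₀·(J_AC/a)/((J_AC/a)+(J_CB/b)) = 0.1761 N·m, T_B = 10.22 N·m.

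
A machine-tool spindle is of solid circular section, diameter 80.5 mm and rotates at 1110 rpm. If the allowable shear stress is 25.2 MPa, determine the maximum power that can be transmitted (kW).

300 kW

J = πd⁴/32 = π(0.0805)⁴/32 = 4.123×10^-6 m⁴.
T_max = τ_allow·J/r = 2.52×10^7 × 4.123×10^-6 / 0.0403 = 2581 N·m.
ω = 2π·1110/60 = 116.2 rad/s, so P_max = T_max·ω = 3.000×10^5 W.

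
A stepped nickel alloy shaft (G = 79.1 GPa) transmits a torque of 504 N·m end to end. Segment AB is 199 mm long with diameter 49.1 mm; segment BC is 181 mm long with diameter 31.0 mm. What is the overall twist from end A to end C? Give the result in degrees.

0.856°

J_AB = π(0.0491)⁴/32 = 5.71×10^-7 m⁴; J_BC = π(0.0310)⁴/32 = 9.07×10^-8 m⁴.
θ = (T/G)·Σ L_i/J_i = (504.0/79.1×10⁹)·(0.199/5.71×10^-7 + 0.181/9.07×10^-8) = 0.01494 rad.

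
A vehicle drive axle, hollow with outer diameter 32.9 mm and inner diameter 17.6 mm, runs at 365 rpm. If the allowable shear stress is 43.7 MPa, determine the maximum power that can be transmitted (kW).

10.7 kW

J = π(d_o⁴ − d_i⁴)/32 = π(0.0329⁴ − 0.0176⁴)/32 = 1.056×10^-7 m⁴.
T_max = τ_allow·J/r = 4.37×10^7 × 1.056×10^-7 / 0.0164 = 280.5 N·m.
ω = 2π·365/60 = 38.22 rad/s, so P_max = T_max·ω = 1.072×10^4 W.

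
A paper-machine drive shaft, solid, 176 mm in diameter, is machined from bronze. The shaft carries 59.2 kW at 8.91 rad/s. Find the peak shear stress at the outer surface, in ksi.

ω = 8.91 rad/s, so T = P/ω = 59.2×10³ / 8.910 = 6644 N·m.
J = πd⁴/32 = π(0.176)⁴/32 = 9.420×10^-5 m⁴.
τ_max = T·r/J = 6644 × 0.0880 / 9.420×10^-5 = 6.207×10^6 Pa.

0.900 ksi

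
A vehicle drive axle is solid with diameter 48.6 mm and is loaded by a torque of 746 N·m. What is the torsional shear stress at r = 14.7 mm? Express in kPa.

J = πd⁴/32 = π(0.0486)⁴/32 = 5.477×10^-7 m⁴.
Shear stress varies linearly with radius: τ = T·r/J = 746.0 × 0.0147 / 5.477×10^-7 = 2.002×10^7 Pa.

20000 kPa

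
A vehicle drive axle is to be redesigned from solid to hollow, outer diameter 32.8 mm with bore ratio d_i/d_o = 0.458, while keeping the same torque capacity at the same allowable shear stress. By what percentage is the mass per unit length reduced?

Equal τ_max and T ⇒ the solid shaft needs d_s³ = d_o³(1−k⁴), so d_s = 32.8·(1−0.458⁴)^(1/3) = 32.31 mm.
Area ratio A_h/A_s = d_o²(1−k²)/d_s² = (1−k²)/(1−k⁴)^(2/3) = 0.8143.
Mass saving = 1 − 0.8143 = 18.6 %.

18.6 %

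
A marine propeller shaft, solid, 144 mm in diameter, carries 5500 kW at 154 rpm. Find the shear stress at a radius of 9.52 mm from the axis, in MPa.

ω = 2π·154/60 = 16.13 rad/s, so T = P/ω = 5500×10³ / 16.13 = 341000 N·m.
J = πd⁴/32 = π(0.144)⁴/32 = 4.221×10^-5 m⁴.
Shear stress varies linearly with radius: τ = T·r/J = 341000 × 0.00952 / 4.221×10^-5 = 7.691×10^7 Pa.

76.9 MPa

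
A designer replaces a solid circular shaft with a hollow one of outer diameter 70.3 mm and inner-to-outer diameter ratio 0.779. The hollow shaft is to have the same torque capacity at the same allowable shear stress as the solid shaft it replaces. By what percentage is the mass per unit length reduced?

46.6 %

Equal τ_max and T ⇒ the solid shaft needs d_s³ = d_o³(1−k⁴), so d_s = 70.3·(1−0.779⁴)^(1/3) = 60.32 mm.
Area ratio A_h/A_s = d_o²(1−k²)/d_s² = (1−k²)/(1−k⁴)^(2/3) = 0.5340.
Mass saving = 1 − 0.5340 = 46.6 %.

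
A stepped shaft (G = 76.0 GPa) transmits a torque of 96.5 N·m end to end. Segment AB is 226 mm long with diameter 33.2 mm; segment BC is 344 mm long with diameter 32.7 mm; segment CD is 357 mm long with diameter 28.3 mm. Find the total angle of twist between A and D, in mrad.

13.5 mrad

J_AB = π(0.0332)⁴/32 = 1.19×10^-7 m⁴; J_BC = π(0.0327)⁴/32 = 1.12×10^-7 m⁴; J_CD = π(0.0283)⁴/32 = 6.30×10^-8 m⁴.
θ = (T/G)·Σ L_i/J_i = (96.50/76.0×10⁹)·(0.226/1.19×10^-7 + 0.344/1.12×10^-7 + 0.357/6.30×10^-8) = 0.01350 rad.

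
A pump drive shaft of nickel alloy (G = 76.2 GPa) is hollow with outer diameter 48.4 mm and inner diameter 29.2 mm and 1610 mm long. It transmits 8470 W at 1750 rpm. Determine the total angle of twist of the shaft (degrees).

0.120°

ω = 2π·1750/60 = 183.3 rad/s, so T = P/ω = 8470 / 183.3 = 46.22 N·m.
J = π(d_o⁴ − d_i⁴)/32 = π(0.0484⁴ − 0.0292⁴)/32 = 4.674×10^-7 m⁴.
θ = T·L/(G·J) = 46.22 × 1.61 / (76.2×10⁹ × 4.674×10^-7) = 2.089×10^-3 rad.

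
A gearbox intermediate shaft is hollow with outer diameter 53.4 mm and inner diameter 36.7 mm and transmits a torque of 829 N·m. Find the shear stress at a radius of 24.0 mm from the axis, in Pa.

3.21e7 Pa

J = π(d_o⁴ − d_i⁴)/32 = π(0.0534⁴ − 0.0367⁴)/32 = 6.202×10^-7 m⁴.
Shear stress varies linearly with radius: τ = T·r/J = 829.0 × 0.0240 / 6.202×10^-7 = 3.208×10^7 Pa.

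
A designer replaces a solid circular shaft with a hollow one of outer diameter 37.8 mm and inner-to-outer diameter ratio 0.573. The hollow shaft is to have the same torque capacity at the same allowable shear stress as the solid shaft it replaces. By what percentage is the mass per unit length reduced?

Equal τ_max and T ⇒ the solid shaft needs d_s³ = d_o³(1−k⁴), so d_s = 37.8·(1−0.573⁴)^(1/3) = 36.39 mm.
Area ratio A_h/A_s = d_o²(1−k²)/d_s² = (1−k²)/(1−k⁴)^(2/3) = 0.7247.
Mass saving = 1 − 0.7247 = 27.5 %.

27.5 %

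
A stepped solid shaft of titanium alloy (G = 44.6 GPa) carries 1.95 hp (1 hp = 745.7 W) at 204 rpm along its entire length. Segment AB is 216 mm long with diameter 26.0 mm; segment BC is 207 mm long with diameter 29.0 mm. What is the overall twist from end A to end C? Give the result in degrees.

ω = 2π·204/60 = 21.36 rad/s, so T = P/ω = 1.95×745.7 / 21.36 = 68.07 N·m.
J_AB = π(0.0260)⁴/32 = 4.49×10^-8 m⁴; J_BC = π(0.0290)⁴/32 = 6.94×10^-8 m⁴.
θ = (T/G)·Σ L_i/J_i = (68.07/44.6×10⁹)·(0.216/4.49×10^-8 + 0.207/6.94×10^-8) = 0.01190 rad.

0.682°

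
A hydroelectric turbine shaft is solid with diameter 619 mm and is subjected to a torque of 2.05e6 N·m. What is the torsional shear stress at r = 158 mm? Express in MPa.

J = πd⁴/32 = π(0.619)⁴/32 = 0.01441 m⁴.
Shear stress varies linearly with radius: τ = T·r/J = 2.050e6 × 0.158 / 0.01441 = 2.247×10^7 Pa.

22.5 MPa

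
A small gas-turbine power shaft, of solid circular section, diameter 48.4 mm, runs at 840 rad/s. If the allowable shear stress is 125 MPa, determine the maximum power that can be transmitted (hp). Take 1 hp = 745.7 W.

J = πd⁴/32 = π(0.0484)⁴/32 = 5.387×10^-7 m⁴.
T_max = τ_allow·J/r = 1.25×10^8 × 5.387×10^-7 / 0.0242 = 2783 N·m.
ω = 840 rad/s, so P_max = T_max·ω = 2.338×10^6 W.

3130 hp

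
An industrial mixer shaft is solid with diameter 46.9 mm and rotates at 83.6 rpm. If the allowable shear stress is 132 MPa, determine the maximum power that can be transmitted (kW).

23.4 kW

J = πd⁴/32 = π(0.0469)⁴/32 = 4.750×10^-7 m⁴.
T_max = τ_allow·J/r = 1.32×10^8 × 4.750×10^-7 / 0.0234 = 2674 N·m.
ω = 2π·83.6/60 = 8.755 rad/s, so P_max = T_max·ω = 2.341×10^4 W.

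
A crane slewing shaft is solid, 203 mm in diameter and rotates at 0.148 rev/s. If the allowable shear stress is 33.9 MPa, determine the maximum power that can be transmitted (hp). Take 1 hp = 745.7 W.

69.4 hp

J = πd⁴/32 = π(0.203)⁴/32 = 1.667×10^-4 m⁴.
T_max = τ_allow·J/r = 3.39×10^7 × 1.667×10^-4 / 0.102 = 55680 N·m.
ω = 2π·0.148 = 0.9299 rad/s, so P_max = T_max·ω = 5.178×10^4 W.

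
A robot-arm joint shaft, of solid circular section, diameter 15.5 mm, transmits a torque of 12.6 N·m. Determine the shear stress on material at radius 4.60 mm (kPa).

10200 kPa

J = πd⁴/32 = π(0.0155)⁴/32 = 5.667×10^-9 m⁴.
Shear stress varies linearly with radius: τ = T·r/J = 12.60 × 0.00460 / 5.667×10^-9 = 1.023×10^7 Pa.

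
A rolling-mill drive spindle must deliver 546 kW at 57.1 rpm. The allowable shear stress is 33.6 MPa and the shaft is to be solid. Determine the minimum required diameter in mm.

240 mm

ω = 2π·57.1/60 = 5.979 rad/s, so T = P/ω = 546×10³ / 5.979 = 91310 N·m.
For a solid shaft τ_max = 16T/(πd³), so d = (16T/(π τ_allow))^(1/3) = (16·91310/(π·3.36×10^7))^(1/3) = 0.2401 m.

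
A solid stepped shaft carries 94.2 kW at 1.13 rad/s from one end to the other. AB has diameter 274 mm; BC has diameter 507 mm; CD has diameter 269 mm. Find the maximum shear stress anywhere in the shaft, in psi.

3160 psi

ω = 1.13 rad/s, so T = P/ω = 94.2×10³ / 1.130 = 83360 N·m.
Under the same torque, τ_max = 16T/(πd³) is largest where d is smallest — segment CD (d = 269 mm).
τ_max = 16·83360/(π·(0.269)³) = 2.181×10^7 Pa.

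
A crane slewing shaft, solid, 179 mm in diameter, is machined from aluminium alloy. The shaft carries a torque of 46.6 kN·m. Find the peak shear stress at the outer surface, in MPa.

J = πd⁴/32 = π(0.179)⁴/32 = 1.008×10^-4 m⁴.
τ_max = T·r/J = 46600 × 0.0895 / 1.008×10^-4 = 4.138×10^7 Pa.

41.4 MPa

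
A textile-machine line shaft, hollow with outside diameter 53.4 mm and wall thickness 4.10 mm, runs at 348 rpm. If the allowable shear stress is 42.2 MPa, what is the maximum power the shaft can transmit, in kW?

J = π(d_o⁴ − d_i⁴)/32 = π(0.0534⁴ − 0.0452⁴)/32 = 3.885×10^-7 m⁴.
T_max = τ_allow·J/r = 4.22×10^7 × 3.885×10^-7 / 0.0267 = 614.1 N·m.
ω = 2π·348/60 = 36.44 rad/s, so P_max = T_max·ω = 2.238×10^4 W.

22.4 kW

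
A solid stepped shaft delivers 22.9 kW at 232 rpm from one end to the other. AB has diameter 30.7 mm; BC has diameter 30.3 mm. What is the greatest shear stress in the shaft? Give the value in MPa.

ω = 2π·232/60 = 24.29 rad/s, so T = P/ω = 22.9×10³ / 24.29 = 942.6 N·m.
Under the same torque, τ_max = 16T/(πd³) is largest where d is smallest — segment BC (d = 30.3 mm).
τ_max = 16·942.6/(π·(0.0303)³) = 1.726×10^8 Pa.

173 MPa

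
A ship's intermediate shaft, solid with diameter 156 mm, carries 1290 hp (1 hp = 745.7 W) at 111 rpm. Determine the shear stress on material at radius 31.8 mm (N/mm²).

ω = 2π·111/60 = 11.62 rad/s, so T = P/ω = 1290×745.7 / 11.62 = 82760 N·m.
J = πd⁴/32 = π(0.156)⁴/32 = 5.814×10^-5 m⁴.
Shear stress varies linearly with radius: τ = T·r/J = 82760 × 0.0318 / 5.814×10^-5 = 4.526×10^7 Pa.

45.3 N/mm²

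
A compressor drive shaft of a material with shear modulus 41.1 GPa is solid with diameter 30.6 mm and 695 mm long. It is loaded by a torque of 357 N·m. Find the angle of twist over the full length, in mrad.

70.1 mrad

J = πd⁴/32 = π(0.0306)⁴/32 = 8.608×10^-8 m⁴.
θ = T·L/(G·J) = 357.0 × 0.695 / (41.1×10⁹ × 8.608×10^-8) = 0.07013 rad.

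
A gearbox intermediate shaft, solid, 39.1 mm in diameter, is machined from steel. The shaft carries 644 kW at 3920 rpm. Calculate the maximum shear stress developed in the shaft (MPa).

ω = 2π·3920/60 = 410.5 rad/s, so T = P/ω = 644×10³ / 410.5 = 1569 N·m.
J = πd⁴/32 = π(0.0391)⁴/32 = 2.295×10^-7 m⁴.
τ_max = T·r/J = 1569 × 0.0196 / 2.295×10^-7 = 1.337×10^8 Pa.

134 MPa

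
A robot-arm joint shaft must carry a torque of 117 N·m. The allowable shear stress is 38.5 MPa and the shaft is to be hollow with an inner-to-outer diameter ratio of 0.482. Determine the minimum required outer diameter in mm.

25.4 mm

For a hollow shaft with d_i/d_o = 0.482: τ_max = 16T/(π d_o³ (1−k⁴)), so d_o = [16T/(π τ_allow (1−k⁴))]^(1/3) = [16·117.0/(π·3.85×10^7·0.9460)]^(1/3) = 0.02539 m.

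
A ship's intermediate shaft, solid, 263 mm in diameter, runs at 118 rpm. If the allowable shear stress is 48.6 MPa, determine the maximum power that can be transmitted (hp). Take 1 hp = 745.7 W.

2880 hp

J = πd⁴/32 = π(0.263)⁴/32 = 4.697×10^-4 m⁴.
T_max = τ_allow·J/r = 4.86×10^7 × 4.697×10^-4 / 0.132 = 173600 N·m.
ω = 2π·118/60 = 12.36 rad/s, so P_max = T_max·ω = 2.145×10^6 W.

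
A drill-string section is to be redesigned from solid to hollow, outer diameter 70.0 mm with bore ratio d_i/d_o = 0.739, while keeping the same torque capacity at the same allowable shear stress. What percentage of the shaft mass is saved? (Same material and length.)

42.5 %

Equal τ_max and T ⇒ the solid shaft needs d_s³ = d_o³(1−k⁴), so d_s = 70.0·(1−0.739⁴)^(1/3) = 62.21 mm.
Area ratio A_h/A_s = d_o²(1−k²)/d_s² = (1−k²)/(1−k⁴)^(2/3) = 0.5748.
Mass saving = 1 − 0.5748 = 42.5 %.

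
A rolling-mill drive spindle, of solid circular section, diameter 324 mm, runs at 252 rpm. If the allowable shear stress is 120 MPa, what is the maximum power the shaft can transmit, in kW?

21100 kW

J = πd⁴/32 = π(0.324)⁴/32 = 1.082×10^-3 m⁴.
T_max = τ_allow·J/r = 1.20×10^8 × 1.082×10^-3 / 0.162 = 801400 N·m.
ω = 2π·252/60 = 26.39 rad/s, so P_max = T_max·ω = 2.115×10^7 W.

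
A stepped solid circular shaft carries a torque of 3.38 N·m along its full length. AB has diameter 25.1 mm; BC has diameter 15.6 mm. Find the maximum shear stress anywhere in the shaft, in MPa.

Under the same torque, τ_max = 16T/(πd³) is largest where d is smallest — segment BC (d = 15.6 mm).
τ_max = 16·3.380/(π·(0.0156)³) = 4.534×10^6 Pa.

4.53 MPa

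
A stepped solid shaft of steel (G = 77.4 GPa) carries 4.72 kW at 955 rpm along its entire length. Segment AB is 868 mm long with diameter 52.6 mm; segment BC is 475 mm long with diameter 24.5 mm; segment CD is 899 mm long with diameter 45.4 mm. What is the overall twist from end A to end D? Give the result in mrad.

ω = 2π·955/60 = 100.0 rad/s, so T = P/ω = 4.72×10³ / 100.0 = 47.20 N·m.
J_AB = π(0.0526)⁴/32 = 7.52×10^-7 m⁴; J_BC = π(0.0245)⁴/32 = 3.54×10^-8 m⁴; J_CD = π(0.0454)⁴/32 = 4.17×10^-7 m⁴.
θ = (T/G)·Σ L_i/J_i = (47.20/77.4×10⁹)·(0.868/7.52×10^-7 + 0.475/3.54×10^-8 + 0.899/4.17×10^-7) = 0.01021 rad.

10.2 mrad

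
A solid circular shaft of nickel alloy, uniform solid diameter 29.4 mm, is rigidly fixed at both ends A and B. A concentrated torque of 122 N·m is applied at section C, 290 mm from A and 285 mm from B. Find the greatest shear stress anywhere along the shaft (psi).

With uniform GJ and both ends fixed, compatibility θ_AC = θ_CB gives T_A·a = T_B·b, together with T_A + T_B = T₀.
T_A = T₀·b/(a+b) = 122.0·285/575.0 = 60.47 N·m; T_B = 61.53 N·m.
τ in each portion: τ_AC = 1.21×10^7 Pa, τ_CB = 1.23×10^7 Pa; maximum is in CB.
τ_max = T_CB·r/J = 61.53·0.0147/7.33×10^-8 = 1.233×10^7 Pa.

1790 psi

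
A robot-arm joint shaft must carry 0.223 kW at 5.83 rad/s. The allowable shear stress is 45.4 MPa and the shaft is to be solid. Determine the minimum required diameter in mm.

ω = 5.83 rad/s, so T = P/ω = 0.223×10³ / 5.830 = 38.25 N·m.
For a solid shaft τ_max = 16T/(πd³), so d = (16T/(π τ_allow))^(1/3) = (16·38.25/(π·4.54×10^7))^(1/3) = 0.01625 m.

16.2 mm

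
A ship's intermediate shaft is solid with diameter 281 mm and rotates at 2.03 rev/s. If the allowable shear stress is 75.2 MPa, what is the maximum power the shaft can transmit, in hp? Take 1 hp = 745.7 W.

J = πd⁴/32 = π(0.281)⁴/32 = 6.121×10^-4 m⁴.
T_max = τ_allow·J/r = 7.52×10^7 × 6.121×10^-4 / 0.141 = 327600 N·m.
ω = 2π·2.03 = 12.75 rad/s, so P_max = T_max·ω = 4.179×10^6 W.

5600 hp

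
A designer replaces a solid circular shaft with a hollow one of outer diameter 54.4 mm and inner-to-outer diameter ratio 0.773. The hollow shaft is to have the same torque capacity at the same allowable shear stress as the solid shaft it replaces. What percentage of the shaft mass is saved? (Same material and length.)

46.0 %

Equal τ_max and T ⇒ the solid shaft needs d_s³ = d_o³(1−k⁴), so d_s = 54.4·(1−0.773⁴)^(1/3) = 46.95 mm.
Area ratio A_h/A_s = d_o²(1−k²)/d_s² = (1−k²)/(1−k⁴)^(2/3) = 0.5403.
Mass saving = 1 − 0.5403 = 46.0 %.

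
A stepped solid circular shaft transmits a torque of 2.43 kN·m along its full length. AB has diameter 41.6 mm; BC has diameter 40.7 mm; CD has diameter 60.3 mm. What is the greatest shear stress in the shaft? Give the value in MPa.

184 MPa

Under the same torque, τ_max = 16T/(πd³) is largest where d is smallest — segment BC (d = 40.7 mm).
τ_max = 16·2430/(π·(0.0407)³) = 1.836×10^8 Pa.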